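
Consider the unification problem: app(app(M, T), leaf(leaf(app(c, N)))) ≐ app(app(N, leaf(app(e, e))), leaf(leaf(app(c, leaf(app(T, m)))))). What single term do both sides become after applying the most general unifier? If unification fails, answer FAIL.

Decompose app/2: app(M, T) ≐ app(N, leaf(app(e, e))),  leaf(leaf(app(c, N))) ≐ leaf(leaf(app(c, leaf(app(T, m))))).
Decompose app/2: M ≐ N,  T ≐ leaf(app(e, e)).
Bind M := N; no other remaining equation mentions M.
Bind T := leaf(app(e, e)); substituting into the remaining equation gives: leaf(leaf(app(c, N))) ≐ leaf(leaf(app(c, leaf(app(leaf(app(e, e)), m))))).
Decompose leaf/1: leaf(app(c, N)) ≐ leaf(app(c, leaf(app(leaf(app(e, e)), m)))).
Decompose leaf/1: app(c, N) ≐ app(c, leaf(app(leaf(app(e, e)), m))).
Decompose app/2: c ≐ c,  N ≐ leaf(app(leaf(app(e, e)), m)).
Delete trivial equation c ≐ c.
Bind N := leaf(app(leaf(app(e, e)), m)). Substituting into the earlier binding gives M := leaf(app(leaf(app(e, e)), m)).
Applying the MGU to either side gives app(app(leaf(app(leaf(app(e, e)), m)), leaf(app(e, e))), leaf(leaf(app(c, leaf(app(leaf(app(e, e)), m)))))).

app(app(leaf(app(leaf(app(e, e)), m)), leaf(app(e, e))), leaf(leaf(app(c, leaf(app(leaf(app(e, e)), m))))))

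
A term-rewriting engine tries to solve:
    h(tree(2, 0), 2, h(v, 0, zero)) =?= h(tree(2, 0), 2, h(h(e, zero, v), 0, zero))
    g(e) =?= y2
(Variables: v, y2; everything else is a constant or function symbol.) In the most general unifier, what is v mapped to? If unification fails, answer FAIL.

FAIL

Decompose h/3: tree(2, 0) =?= tree(2, 0),  2 =?= 2,  h(v, 0, zero) =?= h(h(e, zero, v), 0, zero).
Delete trivial equation tree(2, 0) =?= tree(2, 0).
Delete trivial equation 2 =?= 2.
Decompose h/3: v =?= h(e, zero, v),  0 =?= 0,  zero =?= zero.
Occurs check fails: v occurs in h(e, zero, v); the equation v =?= h(e, zero, v) has no finite solution.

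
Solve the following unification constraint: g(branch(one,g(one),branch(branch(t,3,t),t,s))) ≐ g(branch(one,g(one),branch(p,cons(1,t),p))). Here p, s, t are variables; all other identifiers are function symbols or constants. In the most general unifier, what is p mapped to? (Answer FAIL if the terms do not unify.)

Decompose g/1: branch(one,g(one),branch(branch(t,3,t),t,s)) ≐ branch(one,g(one),branch(p,cons(1,t),p)).
Decompose branch/3: one ≐ one,  g(one) ≐ g(one),  branch(branch(t,3,t),t,s) ≐ branch(p,cons(1,t),p).
Delete trivial equation one ≐ one.
Delete trivial equation g(one) ≐ g(one).
Decompose branch/3: branch(t,3,t) ≐ p,  t ≐ cons(1,t),  s ≐ p.
Bind p := branch(t,3,t); substituting into the one remaining equation that mentions p gives: s ≐ branch(t,3,t).
Occurs check fails: t occurs in cons(1,t); the equation t ≐ cons(1,t) has no finite solution.

FAIL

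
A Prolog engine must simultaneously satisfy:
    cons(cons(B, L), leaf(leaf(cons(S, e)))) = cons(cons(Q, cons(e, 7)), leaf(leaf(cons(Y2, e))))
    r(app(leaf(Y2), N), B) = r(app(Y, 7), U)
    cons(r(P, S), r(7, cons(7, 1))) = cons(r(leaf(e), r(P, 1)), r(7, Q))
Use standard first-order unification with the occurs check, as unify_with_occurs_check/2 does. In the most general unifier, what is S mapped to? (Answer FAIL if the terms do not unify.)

Decompose cons/2: cons(B, L) = cons(Q, cons(e, 7)),  leaf(leaf(cons(S, e))) = leaf(leaf(cons(Y2, e))).
Decompose cons/2: B = Q,  L = cons(e, 7).
Bind B := Q; substituting into the one remaining equation that mentions B gives: r(app(leaf(Y2), N), Q) = r(app(Y, 7), U).
Bind L := cons(e, 7); no other remaining equation mentions L.
Decompose leaf/1: leaf(cons(S, e)) = leaf(cons(Y2, e)).
Decompose leaf/1: cons(S, e) = cons(Y2, e).
Decompose cons/2: S = Y2,  e = e.
Bind S := Y2; substituting into the one remaining equation that mentions S gives: cons(r(P, Y2), r(7, cons(7, 1))) = cons(r(leaf(e), r(P, 1)), r(7, Q)).
Delete trivial equation e = e.
Decompose r/2: app(leaf(Y2), N) = app(Y, 7),  Q = U.
Decompose app/2: leaf(Y2) = Y,  N = 7.
Bind Y := leaf(Y2); no other remaining equation mentions Y.
Bind N := 7; no other remaining equation mentions N.
Bind Q := U; substituting into the remaining equation gives: cons(r(P, Y2), r(7, cons(7, 1))) = cons(r(leaf(e), r(P, 1)), r(7, U)). Substituting into the earlier binding gives B := U.
Decompose cons/2: r(P, Y2) = r(leaf(e), r(P, 1)),  r(7, cons(7, 1)) = r(7, U).
Decompose r/2: P = leaf(e),  Y2 = r(P, 1).
Bind P := leaf(e); substituting into the one remaining equation that mentions P gives: Y2 = r(leaf(e), 1).
Bind Y2 := r(leaf(e), 1); no other remaining equation mentions Y2. Substituting into the earlier bindings gives S := r(leaf(e), 1), Y := leaf(r(leaf(e), 1)).
Decompose r/2: 7 = 7,  cons(7, 1) = U.
Delete trivial equation 7 = 7.
Bind U := cons(7, 1). Substituting into the earlier bindings gives B := cons(7, 1), Q := cons(7, 1).
MGU = { B -> cons(7, 1), L -> cons(e, 7), S -> r(leaf(e), 1), Y -> leaf(r(leaf(e), 1)), N -> 7, Q -> cons(7, 1), P -> leaf(e), Y2 -> r(leaf(e), 1), U -> cons(7, 1) }, so S -> r(leaf(e), 1).

r(leaf(e), 1)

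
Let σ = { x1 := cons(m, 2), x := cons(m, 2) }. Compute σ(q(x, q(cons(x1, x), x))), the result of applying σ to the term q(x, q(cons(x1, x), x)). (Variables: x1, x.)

Replace each occurrence of x1 with cons(m, 2).
Replace each occurrence of x with cons(m, 2).
Result: q(cons(m, 2), q(cons(cons(m, 2), cons(m, 2)), cons(m, 2))).

q(cons(m, 2), q(cons(cons(m, 2), cons(m, 2)), cons(m, 2)))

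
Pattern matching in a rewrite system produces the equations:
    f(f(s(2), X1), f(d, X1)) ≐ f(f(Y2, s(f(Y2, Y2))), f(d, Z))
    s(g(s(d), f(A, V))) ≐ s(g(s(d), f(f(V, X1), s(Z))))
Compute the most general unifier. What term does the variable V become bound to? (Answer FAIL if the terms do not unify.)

Decompose f/2: f(s(2), X1) ≐ f(Y2, s(f(Y2, Y2))),  f(d, X1) ≐ f(d, Z).
Decompose f/2: s(2) ≐ Y2,  X1 ≐ s(f(Y2, Y2)).
Bind Y2 := s(2); substituting into the one remaining equation that mentions Y2 gives: X1 ≐ s(f(s(2), s(2))).
Bind X1 := s(f(s(2), s(2))); substituting into the remaining equations gives: f(d, s(f(s(2), s(2)))) ≐ f(d, Z),  s(g(s(d), f(A, V))) ≐ s(g(s(d), f(f(V, s(f(s(2), s(2)))), s(Z)))).
Decompose f/2: d ≐ d,  s(f(s(2), s(2))) ≐ Z.
Delete trivial equation d ≐ d.
Bind Z := s(f(s(2), s(2))); substituting into the remaining equation gives: s(g(s(d), f(A, V))) ≐ s(g(s(d), f(f(V, s(f(s(2), s(2)))), s(s(f(s(2), s(2))))))).
Decompose s/1: g(s(d), f(A, V)) ≐ g(s(d), f(f(V, s(f(s(2), s(2)))), s(s(f(s(2), s(2)))))).
Decompose g/2: s(d) ≐ s(d),  f(A, V) ≐ f(f(V, s(f(s(2), s(2)))), s(s(f(s(2), s(2))))).
Delete trivial equation s(d) ≐ s(d).
Decompose f/2: A ≐ f(V, s(f(s(2), s(2)))),  V ≐ s(s(f(s(2), s(2)))).
Bind A := f(V, s(f(s(2), s(2)))); no other remaining equation mentions A.
Bind V := s(s(f(s(2), s(2)))). Substituting into the earlier binding gives A := f(s(s(f(s(2), s(2)))), s(f(s(2), s(2)))).
MGU = { Y2 ↦ s(2), X1 ↦ s(f(s(2), s(2))), Z ↦ s(f(s(2), s(2))), A ↦ f(s(s(f(s(2), s(2)))), s(f(s(2), s(2)))), V ↦ s(s(f(s(2), s(2)))) }, so V ↦ s(s(f(s(2), s(2)))).

s(s(f(s(2), s(2))))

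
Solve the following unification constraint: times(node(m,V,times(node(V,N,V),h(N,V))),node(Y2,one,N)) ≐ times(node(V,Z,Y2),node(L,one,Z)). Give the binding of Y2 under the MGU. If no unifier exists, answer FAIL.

times(node(m,m,m),h(m,m))

Decompose times/2: node(m,V,times(node(V,N,V),h(N,V))) ≐ node(V,Z,Y2),  node(Y2,one,N) ≐ node(L,one,Z).
Decompose node/3: m ≐ V,  V ≐ Z,  times(node(V,N,V),h(N,V)) ≐ Y2.
Bind V := m; substituting into the 2 remaining equations that mention V gives: m ≐ Z,  times(node(m,N,m),h(N,m)) ≐ Y2.
Bind Z := m; substituting into the one remaining equation that mentions Z gives: node(Y2,one,N) ≐ node(L,one,m).
Bind Y2 := times(node(m,N,m),h(N,m)); substituting into the remaining equation gives: node(times(node(m,N,m),h(N,m)),one,N) ≐ node(L,one,m).
Decompose node/3: times(node(m,N,m),h(N,m)) ≐ L,  one ≐ one,  N ≐ m.
Bind L := times(node(m,N,m),h(N,m)); no other remaining equation mentions L.
Delete trivial equation one ≐ one.
Bind N := m. Substituting into the earlier bindings gives Y2 := times(node(m,m,m),h(m,m)), L := times(node(m,m,m),h(m,m)).
MGU = { V ↦ m, Z ↦ m, Y2 ↦ times(node(m,m,m),h(m,m)), L ↦ times(node(m,m,m),h(m,m)), N ↦ m }, so Y2 ↦ times(node(m,m,m),h(m,m)).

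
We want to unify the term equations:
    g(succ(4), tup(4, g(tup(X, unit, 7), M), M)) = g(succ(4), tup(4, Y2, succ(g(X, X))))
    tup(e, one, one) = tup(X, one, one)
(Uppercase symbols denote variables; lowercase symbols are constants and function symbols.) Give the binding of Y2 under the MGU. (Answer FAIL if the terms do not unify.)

Decompose g/2: succ(4) = succ(4),  tup(4, g(tup(X, unit, 7), M), M) = tup(4, Y2, succ(g(X, X))).
Delete trivial equation succ(4) = succ(4).
Decompose tup/3: 4 = 4,  g(tup(X, unit, 7), M) = Y2,  M = succ(g(X, X)).
Delete trivial equation 4 = 4.
Bind Y2 := g(tup(X, unit, 7), M); no other remaining equation mentions Y2.
Bind M := succ(g(X, X)); no other remaining equation mentions M. Substituting into the earlier binding gives Y2 := g(tup(X, unit, 7), succ(g(X, X))).
Decompose tup/3: e = X,  one = one,  one = one.
Bind X := e; no other remaining equation mentions X. Substituting into the earlier bindings gives Y2 := g(tup(e, unit, 7), succ(g(e, e))), M := succ(g(e, e)).
Delete trivial equation one = one.
Delete trivial equation one = one.
MGU = { Y2 ↦ g(tup(e, unit, 7), succ(g(e, e))), M ↦ succ(g(e, e)), X ↦ e }, so Y2 ↦ g(tup(e, unit, 7), succ(g(e, e))).

g(tup(e, unit, 7), succ(g(e, e)))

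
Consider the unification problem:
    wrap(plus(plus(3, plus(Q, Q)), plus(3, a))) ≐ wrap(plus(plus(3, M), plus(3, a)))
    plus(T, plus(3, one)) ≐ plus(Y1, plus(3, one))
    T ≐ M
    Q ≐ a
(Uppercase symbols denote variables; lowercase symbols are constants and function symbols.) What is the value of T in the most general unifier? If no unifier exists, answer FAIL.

Decompose wrap/1: plus(plus(3, plus(Q, Q)), plus(3, a)) ≐ plus(plus(3, M), plus(3, a)).
Decompose plus/2: plus(3, plus(Q, Q)) ≐ plus(3, M),  plus(3, a) ≐ plus(3, a).
Decompose plus/2: 3 ≐ 3,  plus(Q, Q) ≐ M.
Delete trivial equation 3 ≐ 3.
Bind M := plus(Q, Q); substituting into the one remaining equation that mentions M gives: T ≐ plus(Q, Q).
Delete trivial equation plus(3, a) ≐ plus(3, a).
Decompose plus/2: T ≐ Y1,  plus(3, one) ≐ plus(3, one).
Bind T := Y1; substituting into the one remaining equation that mentions T gives: Y1 ≐ plus(Q, Q).
Delete trivial equation plus(3, one) ≐ plus(3, one).
Bind Y1 := plus(Q, Q); no other remaining equation mentions Y1. Substituting into the earlier binding gives T := plus(Q, Q).
Bind Q := a. Substituting into the earlier bindings gives M := plus(a, a), T := plus(a, a), Y1 := plus(a, a).
MGU = { M := plus(a, a), T := plus(a, a), Y1 := plus(a, a), Q := a }, so T := plus(a, a).

plus(a, a)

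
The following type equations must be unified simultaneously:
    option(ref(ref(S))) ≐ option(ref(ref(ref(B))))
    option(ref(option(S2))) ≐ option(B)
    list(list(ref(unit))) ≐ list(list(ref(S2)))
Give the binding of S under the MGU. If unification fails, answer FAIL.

Decompose option/1: ref(ref(S)) ≐ ref(ref(ref(B))).
Decompose ref/1: ref(S) ≐ ref(ref(B)).
Decompose ref/1: S ≐ ref(B).
Bind S := ref(B); no other remaining equation mentions S.
Decompose option/1: ref(option(S2)) ≐ B.
Bind B := ref(option(S2)); no other remaining equation mentions B. Substituting into the earlier binding gives S := ref(ref(option(S2))).
Decompose list/1: list(ref(unit)) ≐ list(ref(S2)).
Decompose list/1: ref(unit) ≐ ref(S2).
Decompose ref/1: unit ≐ S2.
Bind S2 := unit. Substituting into the earlier bindings gives S := ref(ref(option(unit))), B := ref(option(unit)).
MGU = { S ↦ ref(ref(option(unit))), B ↦ ref(option(unit)), S2 ↦ unit }, so S ↦ ref(ref(option(unit))).

ref(ref(option(unit)))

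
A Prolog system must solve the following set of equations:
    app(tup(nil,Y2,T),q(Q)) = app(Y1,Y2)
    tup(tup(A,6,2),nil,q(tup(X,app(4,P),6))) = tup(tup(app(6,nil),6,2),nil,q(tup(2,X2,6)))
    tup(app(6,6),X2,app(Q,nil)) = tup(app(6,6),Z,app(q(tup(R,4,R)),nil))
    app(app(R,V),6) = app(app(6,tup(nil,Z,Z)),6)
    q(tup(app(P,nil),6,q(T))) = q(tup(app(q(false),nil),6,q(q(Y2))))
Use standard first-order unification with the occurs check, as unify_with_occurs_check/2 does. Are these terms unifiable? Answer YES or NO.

Decompose app/2: tup(nil,Y2,T) = Y1,  q(Q) = Y2.
Bind Y1 := tup(nil,Y2,T); no other remaining equation mentions Y1.
Bind Y2 := q(Q); substituting into the one remaining equation that mentions Y2 gives: q(tup(app(P,nil),6,q(T))) = q(tup(app(q(false),nil),6,q(q(q(Q))))). Substituting into the earlier binding gives Y1 := tup(nil,q(Q),T).
Decompose tup/3: tup(A,6,2) = tup(app(6,nil),6,2),  nil = nil,  q(tup(X,app(4,P),6)) = q(tup(2,X2,6)).
Decompose tup/3: A = app(6,nil),  6 = 6,  2 = 2.
Bind A := app(6,nil); no other remaining equation mentions A.
Delete trivial equation 6 = 6.
Delete trivial equation 2 = 2.
Delete trivial equation nil = nil.
Decompose q/1: tup(X,app(4,P),6) = tup(2,X2,6).
Decompose tup/3: X = 2,  app(4,P) = X2,  6 = 6.
Bind X := 2; no other remaining equation mentions X.
Bind X2 := app(4,P); substituting into the one remaining equation that mentions X2 gives: tup(app(6,6),app(4,P),app(Q,nil)) = tup(app(6,6),Z,app(q(tup(R,4,R)),nil)).
Delete trivial equation 6 = 6.
Decompose tup/3: app(6,6) = app(6,6),  app(4,P) = Z,  app(Q,nil) = app(q(tup(R,4,R)),nil).
Delete trivial equation app(6,6) = app(6,6).
Bind Z := app(4,P); substituting into the one remaining equation that mentions Z gives: app(app(R,V),6) = app(app(6,tup(nil,app(4,P),app(4,P))),6).
Decompose app/2: Q = q(tup(R,4,R)),  nil = nil.
Bind Q := q(tup(R,4,R)); substituting into the one remaining equation that mentions Q gives: q(tup(app(P,nil),6,q(T))) = q(tup(app(q(false),nil),6,q(q(q(q(tup(R,4,R))))))). Substituting into the earlier bindings gives Y1 := tup(nil,q(q(tup(R,4,R))),T), Y2 := q(q(tup(R,4,R))).
Delete trivial equation nil = nil.
Decompose app/2: app(R,V) = app(6,tup(nil,app(4,P),app(4,P))),  6 = 6.
Decompose app/2: R = 6,  V = tup(nil,app(4,P),app(4,P)).
Bind R := 6; substituting into the one remaining equation that mentions R gives: q(tup(app(P,nil),6,q(T))) = q(tup(app(q(false),nil),6,q(q(q(q(tup(6,4,6))))))). Substituting into the earlier bindings gives Y1 := tup(nil,q(q(tup(6,4,6))),T), Y2 := q(q(tup(6,4,6))), Q := q(tup(6,4,6)).
Bind V := tup(nil,app(4,P),app(4,P)); no other remaining equation mentions V.
Delete trivial equation 6 = 6.
Decompose q/1: tup(app(P,nil),6,q(T)) = tup(app(q(false),nil),6,q(q(q(q(tup(6,4,6)))))).
Decompose tup/3: app(P,nil) = app(q(false),nil),  6 = 6,  q(T) = q(q(q(q(tup(6,4,6))))).
Decompose app/2: P = q(false),  nil = nil.
Bind P := q(false); no other remaining equation mentions P. Substituting into the earlier bindings gives X2 := app(4,q(false)), Z := app(4,q(false)), V := tup(nil,app(4,q(false)),app(4,q(false))).
Delete trivial equation nil = nil.
Delete trivial equation 6 = 6.
Decompose q/1: T = q(q(q(tup(6,4,6)))).
Bind T := q(q(q(tup(6,4,6)))). Substituting into the earlier binding gives Y1 := tup(nil,q(q(tup(6,4,6))),q(q(q(tup(6,4,6))))).
No equations remain and no clash or occurs-check failure arose, so a unifier exists.

YES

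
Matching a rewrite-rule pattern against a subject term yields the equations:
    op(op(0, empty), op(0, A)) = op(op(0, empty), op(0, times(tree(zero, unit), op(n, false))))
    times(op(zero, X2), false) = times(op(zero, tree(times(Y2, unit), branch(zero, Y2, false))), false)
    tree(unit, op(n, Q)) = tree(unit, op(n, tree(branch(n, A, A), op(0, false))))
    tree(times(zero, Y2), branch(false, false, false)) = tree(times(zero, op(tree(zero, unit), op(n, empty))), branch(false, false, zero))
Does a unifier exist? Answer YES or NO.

Decompose op/2: op(0, empty) = op(0, empty),  op(0, A) = op(0, times(tree(zero, unit), op(n, false))).
Delete trivial equation op(0, empty) = op(0, empty).
Decompose op/2: 0 = 0,  A = times(tree(zero, unit), op(n, false)).
Delete trivial equation 0 = 0.
Bind A := times(tree(zero, unit), op(n, false)); substituting into the one remaining equation that mentions A gives: tree(unit, op(n, Q)) = tree(unit, op(n, tree(branch(n, times(tree(zero, unit), op(n, false)), times(tree(zero, unit), op(n, false))), op(0, false)))).
Decompose times/2: op(zero, X2) = op(zero, tree(times(Y2, unit), branch(zero, Y2, false))),  false = false.
Decompose op/2: zero = zero,  X2 = tree(times(Y2, unit), branch(zero, Y2, false)).
Delete trivial equation zero = zero.
Bind X2 := tree(times(Y2, unit), branch(zero, Y2, false)); no other remaining equation mentions X2.
Delete trivial equation false = false.
Decompose tree/2: unit = unit,  op(n, Q) = op(n, tree(branch(n, times(tree(zero, unit), op(n, false)), times(tree(zero, unit), op(n, false))), op(0, false))).
Delete trivial equation unit = unit.
Decompose op/2: n = n,  Q = tree(branch(n, times(tree(zero, unit), op(n, false)), times(tree(zero, unit), op(n, false))), op(0, false)).
Delete trivial equation n = n.
Bind Q := tree(branch(n, times(tree(zero, unit), op(n, false)), times(tree(zero, unit), op(n, false))), op(0, false)); no other remaining equation mentions Q.
Decompose tree/2: times(zero, Y2) = times(zero, op(tree(zero, unit), op(n, empty))),  branch(false, false, false) = branch(false, false, zero).
Decompose times/2: zero = zero,  Y2 = op(tree(zero, unit), op(n, empty)).
Delete trivial equation zero = zero.
Bind Y2 := op(tree(zero, unit), op(n, empty)); no other remaining equation mentions Y2. Substituting into the earlier binding gives X2 := tree(times(op(tree(zero, unit), op(n, empty)), unit), branch(zero, op(tree(zero, unit), op(n, empty)), false)).
Decompose branch/3: false = false,  false = false,  false = zero.
Delete trivial equation false = false.
Delete trivial equation false = false.
Clash: constants false and zero differ; no unifier exists.

NO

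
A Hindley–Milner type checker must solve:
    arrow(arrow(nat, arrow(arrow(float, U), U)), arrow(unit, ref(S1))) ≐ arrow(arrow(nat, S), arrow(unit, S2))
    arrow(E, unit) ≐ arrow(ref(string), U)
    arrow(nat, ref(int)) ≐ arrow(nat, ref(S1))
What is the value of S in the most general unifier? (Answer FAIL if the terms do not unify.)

arrow(arrow(float, unit), unit)

Decompose arrow/2: arrow(nat, arrow(arrow(float, U), U)) ≐ arrow(nat, S),  arrow(unit, ref(S1)) ≐ arrow(unit, S2).
Decompose arrow/2: nat ≐ nat,  arrow(arrow(float, U), U) ≐ S.
Delete trivial equation nat ≐ nat.
Bind S := arrow(arrow(float, U), U); no other remaining equation mentions S.
Decompose arrow/2: unit ≐ unit,  ref(S1) ≐ S2.
Delete trivial equation unit ≐ unit.
Bind S2 := ref(S1); no other remaining equation mentions S2.
Decompose arrow/2: E ≐ ref(string),  unit ≐ U.
Bind E := ref(string); no other remaining equation mentions E.
Bind U := unit; no other remaining equation mentions U. Substituting into the earlier binding gives S := arrow(arrow(float, unit), unit).
Decompose arrow/2: nat ≐ nat,  ref(int) ≐ ref(S1).
Delete trivial equation nat ≐ nat.
Decompose ref/1: int ≐ S1.
Bind S1 := int. Substituting into the earlier binding gives S2 := ref(int).
MGU = { S ↦ arrow(arrow(float, unit), unit), S2 ↦ ref(int), E ↦ ref(string), U ↦ unit, S1 ↦ int }, so S ↦ arrow(arrow(float, unit), unit).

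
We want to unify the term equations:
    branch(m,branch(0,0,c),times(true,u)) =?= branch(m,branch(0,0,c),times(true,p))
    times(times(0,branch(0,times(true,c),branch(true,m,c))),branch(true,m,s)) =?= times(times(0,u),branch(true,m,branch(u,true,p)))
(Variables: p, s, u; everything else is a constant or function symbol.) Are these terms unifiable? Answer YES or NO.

YES

Decompose branch/3: m =?= m,  branch(0,0,c) =?= branch(0,0,c),  times(true,u) =?= times(true,p).
Delete trivial equation m =?= m.
Delete trivial equation branch(0,0,c) =?= branch(0,0,c).
Decompose times/2: true =?= true,  u =?= p.
Delete trivial equation true =?= true.
Bind u := p; substituting into the remaining equation gives: times(times(0,branch(0,times(true,c),branch(true,m,c))),branch(true,m,s)) =?= times(times(0,p),branch(true,m,branch(p,true,p))).
Decompose times/2: times(0,branch(0,times(true,c),branch(true,m,c))) =?= times(0,p),  branch(true,m,s) =?= branch(true,m,branch(p,true,p)).
Decompose times/2: 0 =?= 0,  branch(0,times(true,c),branch(true,m,c)) =?= p.
Delete trivial equation 0 =?= 0.
Bind p := branch(0,times(true,c),branch(true,m,c)); substituting into the remaining equation gives: branch(true,m,s) =?= branch(true,m,branch(branch(0,times(true,c),branch(true,m,c)),true,branch(0,times(true,c),branch(true,m,c)))). Substituting into the earlier binding gives u := branch(0,times(true,c),branch(true,m,c)).
Decompose branch/3: true =?= true,  m =?= m,  s =?= branch(branch(0,times(true,c),branch(true,m,c)),true,branch(0,times(true,c),branch(true,m,c))).
Delete trivial equation true =?= true.
Delete trivial equation m =?= m.
Bind s := branch(branch(0,times(true,c),branch(true,m,c)),true,branch(0,times(true,c),branch(true,m,c))).
No equations remain and no clash or occurs-check failure arose, so a unifier exists.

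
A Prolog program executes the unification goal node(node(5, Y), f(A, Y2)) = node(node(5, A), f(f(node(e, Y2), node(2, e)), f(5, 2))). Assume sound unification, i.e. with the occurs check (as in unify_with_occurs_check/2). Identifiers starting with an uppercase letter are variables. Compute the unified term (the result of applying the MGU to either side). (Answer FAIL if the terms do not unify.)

node(node(5, f(node(e, f(5, 2)), node(2, e))), f(f(node(e, f(5, 2)), node(2, e)), f(5, 2)))

Decompose node/2: node(5, Y) = node(5, A),  f(A, Y2) = f(f(node(e, Y2), node(2, e)), f(5, 2)).
Decompose node/2: 5 = 5,  Y = A.
Delete trivial equation 5 = 5.
Bind Y := A; no other remaining equation mentions Y.
Decompose f/2: A = f(node(e, Y2), node(2, e)),  Y2 = f(5, 2).
Bind A := f(node(e, Y2), node(2, e)); no other remaining equation mentions A. Substituting into the earlier binding gives Y := f(node(e, Y2), node(2, e)).
Bind Y2 := f(5, 2). Substituting into the earlier bindings gives Y := f(node(e, f(5, 2)), node(2, e)), A := f(node(e, f(5, 2)), node(2, e)).
Applying the MGU to either side gives node(node(5, f(node(e, f(5, 2)), node(2, e))), f(f(node(e, f(5, 2)), node(2, e)), f(5, 2))).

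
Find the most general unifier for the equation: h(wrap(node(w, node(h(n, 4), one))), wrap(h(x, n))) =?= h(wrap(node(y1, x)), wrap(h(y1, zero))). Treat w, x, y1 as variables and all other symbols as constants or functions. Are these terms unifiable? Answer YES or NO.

NO

Decompose h/2: wrap(node(w, node(h(n, 4), one))) =?= wrap(node(y1, x)),  wrap(h(x, n)) =?= wrap(h(y1, zero)).
Decompose wrap/1: node(w, node(h(n, 4), one)) =?= node(y1, x).
Decompose node/2: w =?= y1,  node(h(n, 4), one) =?= x.
Bind w := y1; no other remaining equation mentions w.
Bind x := node(h(n, 4), one); substituting into the remaining equation gives: wrap(h(node(h(n, 4), one), n)) =?= wrap(h(y1, zero)).
Decompose wrap/1: h(node(h(n, 4), one), n) =?= h(y1, zero).
Decompose h/2: node(h(n, 4), one) =?= y1,  n =?= zero.
Bind y1 := node(h(n, 4), one); no other remaining equation mentions y1. Substituting into the earlier binding gives w := node(h(n, 4), one).
Clash: constants n and zero differ; no unifier exists.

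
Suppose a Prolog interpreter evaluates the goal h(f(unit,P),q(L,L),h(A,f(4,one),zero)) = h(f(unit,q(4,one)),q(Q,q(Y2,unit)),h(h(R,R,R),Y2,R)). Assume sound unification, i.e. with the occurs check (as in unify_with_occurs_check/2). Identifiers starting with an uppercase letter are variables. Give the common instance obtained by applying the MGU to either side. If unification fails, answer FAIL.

h(f(unit,q(4,one)),q(q(f(4,one),unit),q(f(4,one),unit)),h(h(zero,zero,zero),f(4,one),zero))

Decompose h/3: f(unit,P) = f(unit,q(4,one)),  q(L,L) = q(Q,q(Y2,unit)),  h(A,f(4,one),zero) = h(h(R,R,R),Y2,R).
Decompose f/2: unit = unit,  P = q(4,one).
Delete trivial equation unit = unit.
Bind P := q(4,one); no other remaining equation mentions P.
Decompose q/2: L = Q,  L = q(Y2,unit).
Bind L := Q; substituting into the one remaining equation that mentions L gives: Q = q(Y2,unit).
Bind Q := q(Y2,unit); no other remaining equation mentions Q. Substituting into the earlier binding gives L := q(Y2,unit).
Decompose h/3: A = h(R,R,R),  f(4,one) = Y2,  zero = R.
Bind A := h(R,R,R); no other remaining equation mentions A.
Bind Y2 := f(4,one); no other remaining equation mentions Y2. Substituting into the earlier bindings gives L := q(f(4,one),unit), Q := q(f(4,one),unit).
Bind R := zero. Substituting into the earlier binding gives A := h(zero,zero,zero).
Applying the MGU to either side gives h(f(unit,q(4,one)),q(q(f(4,one),unit),q(f(4,one),unit)),h(h(zero,zero,zero),f(4,one),zero)).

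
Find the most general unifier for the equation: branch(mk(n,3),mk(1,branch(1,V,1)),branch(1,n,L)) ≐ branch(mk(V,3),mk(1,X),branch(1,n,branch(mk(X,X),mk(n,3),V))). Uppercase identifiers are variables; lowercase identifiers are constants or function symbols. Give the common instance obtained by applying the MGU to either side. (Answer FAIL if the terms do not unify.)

Decompose branch/3: mk(n,3) ≐ mk(V,3),  mk(1,branch(1,V,1)) ≐ mk(1,X),  branch(1,n,L) ≐ branch(1,n,branch(mk(X,X),mk(n,3),V)).
Decompose mk/2: n ≐ V,  3 ≐ 3.
Bind V := n; substituting into the 2 remaining equations that mention V gives: mk(1,branch(1,n,1)) ≐ mk(1,X),  branch(1,n,L) ≐ branch(1,n,branch(mk(X,X),mk(n,3),n)).
Delete trivial equation 3 ≐ 3.
Decompose mk/2: 1 ≐ 1,  branch(1,n,1) ≐ X.
Delete trivial equation 1 ≐ 1.
Bind X := branch(1,n,1); substituting into the remaining equation gives: branch(1,n,L) ≐ branch(1,n,branch(mk(branch(1,n,1),branch(1,n,1)),mk(n,3),n)).
Decompose branch/3: 1 ≐ 1,  n ≐ n,  L ≐ branch(mk(branch(1,n,1),branch(1,n,1)),mk(n,3),n).
Delete trivial equation 1 ≐ 1.
Delete trivial equation n ≐ n.
Bind L := branch(mk(branch(1,n,1),branch(1,n,1)),mk(n,3),n).
Applying the MGU to either side gives branch(mk(n,3),mk(1,branch(1,n,1)),branch(1,n,branch(mk(branch(1,n,1),branch(1,n,1)),mk(n,3),n))).

branch(mk(n,3),mk(1,branch(1,n,1)),branch(1,n,branch(mk(branch(1,n,1),branch(1,n,1)),mk(n,3),n)))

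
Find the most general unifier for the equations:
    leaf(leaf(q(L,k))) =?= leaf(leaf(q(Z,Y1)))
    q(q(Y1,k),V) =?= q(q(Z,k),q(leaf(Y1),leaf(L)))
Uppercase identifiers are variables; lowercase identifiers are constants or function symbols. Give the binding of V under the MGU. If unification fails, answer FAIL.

q(leaf(k),leaf(k))

Decompose leaf/1: leaf(q(L,k)) =?= leaf(q(Z,Y1)).
Decompose leaf/1: q(L,k) =?= q(Z,Y1).
Decompose q/2: L =?= Z,  k =?= Y1.
Bind L := Z; substituting into the one remaining equation that mentions L gives: q(q(Y1,k),V) =?= q(q(Z,k),q(leaf(Y1),leaf(Z))).
Bind Y1 := k; substituting into the remaining equation gives: q(q(k,k),V) =?= q(q(Z,k),q(leaf(k),leaf(Z))).
Decompose q/2: q(k,k) =?= q(Z,k),  V =?= q(leaf(k),leaf(Z)).
Decompose q/2: k =?= Z,  k =?= k.
Bind Z := k; substituting into the one remaining equation that mentions Z gives: V =?= q(leaf(k),leaf(k)). Substituting into the earlier binding gives L := k.
Delete trivial equation k =?= k.
Bind V := q(leaf(k),leaf(k)).
MGU = { L := k, Y1 := k, Z := k, V := q(leaf(k),leaf(k)) }, so V := q(leaf(k),leaf(k)).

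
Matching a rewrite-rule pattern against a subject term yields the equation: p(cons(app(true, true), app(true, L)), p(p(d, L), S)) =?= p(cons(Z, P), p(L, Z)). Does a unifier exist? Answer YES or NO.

Decompose p/2: cons(app(true, true), app(true, L)) =?= cons(Z, P),  p(p(d, L), S) =?= p(L, Z).
Decompose cons/2: app(true, true) =?= Z,  app(true, L) =?= P.
Bind Z := app(true, true); substituting into the one remaining equation that mentions Z gives: p(p(d, L), S) =?= p(L, app(true, true)).
Bind P := app(true, L); no other remaining equation mentions P.
Decompose p/2: p(d, L) =?= L,  S =?= app(true, true).
Occurs check fails: L occurs in p(d, L); the equation L =?= p(d, L) has no finite solution.

NO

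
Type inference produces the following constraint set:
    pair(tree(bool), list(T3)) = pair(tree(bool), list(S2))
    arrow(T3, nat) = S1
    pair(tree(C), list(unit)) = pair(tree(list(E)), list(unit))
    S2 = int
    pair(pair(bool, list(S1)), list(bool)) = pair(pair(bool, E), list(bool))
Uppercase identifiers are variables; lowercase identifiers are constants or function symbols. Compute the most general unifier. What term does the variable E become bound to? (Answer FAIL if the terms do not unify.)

list(arrow(int, nat))

Decompose pair/2: tree(bool) = tree(bool),  list(T3) = list(S2).
Delete trivial equation tree(bool) = tree(bool).
Decompose list/1: T3 = S2.
Bind T3 := S2; substituting into the one remaining equation that mentions T3 gives: arrow(S2, nat) = S1.
Bind S1 := arrow(S2, nat); substituting into the one remaining equation that mentions S1 gives: pair(pair(bool, list(arrow(S2, nat))), list(bool)) = pair(pair(bool, E), list(bool)).
Decompose pair/2: tree(C) = tree(list(E)),  list(unit) = list(unit).
Decompose tree/1: C = list(E).
Bind C := list(E); no other remaining equation mentions C.
Delete trivial equation list(unit) = list(unit).
Bind S2 := int; substituting into the remaining equation gives: pair(pair(bool, list(arrow(int, nat))), list(bool)) = pair(pair(bool, E), list(bool)). Substituting into the earlier bindings gives T3 := int, S1 := arrow(int, nat).
Decompose pair/2: pair(bool, list(arrow(int, nat))) = pair(bool, E),  list(bool) = list(bool).
Decompose pair/2: bool = bool,  list(arrow(int, nat)) = E.
Delete trivial equation bool = bool.
Bind E := list(arrow(int, nat)); no other remaining equation mentions E. Substituting into the earlier binding gives C := list(list(arrow(int, nat))).
Delete trivial equation list(bool) = list(bool).
MGU = { T3 := int, S1 := arrow(int, nat), C := list(list(arrow(int, nat))), S2 := int, E := list(arrow(int, nat)) }, so E := list(arrow(int, nat)).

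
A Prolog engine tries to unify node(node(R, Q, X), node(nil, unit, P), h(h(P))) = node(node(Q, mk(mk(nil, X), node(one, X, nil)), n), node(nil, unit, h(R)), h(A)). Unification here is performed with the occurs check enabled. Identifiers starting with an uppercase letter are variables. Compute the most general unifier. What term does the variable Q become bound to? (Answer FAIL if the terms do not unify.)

mk(mk(nil, n), node(one, n, nil))

Decompose node/3: node(R, Q, X) = node(Q, mk(mk(nil, X), node(one, X, nil)), n),  node(nil, unit, P) = node(nil, unit, h(R)),  h(h(P)) = h(A).
Decompose node/3: R = Q,  Q = mk(mk(nil, X), node(one, X, nil)),  X = n.
Bind R := Q; substituting into the one remaining equation that mentions R gives: node(nil, unit, P) = node(nil, unit, h(Q)).
Bind Q := mk(mk(nil, X), node(one, X, nil)); substituting into the one remaining equation that mentions Q gives: node(nil, unit, P) = node(nil, unit, h(mk(mk(nil, X), node(one, X, nil)))). Substituting into the earlier binding gives R := mk(mk(nil, X), node(one, X, nil)).
Bind X := n; substituting into the one remaining equation that mentions X gives: node(nil, unit, P) = node(nil, unit, h(mk(mk(nil, n), node(one, n, nil)))). Substituting into the earlier bindings gives R := mk(mk(nil, n), node(one, n, nil)), Q := mk(mk(nil, n), node(one, n, nil)).
Decompose node/3: nil = nil,  unit = unit,  P = h(mk(mk(nil, n), node(one, n, nil))).
Delete trivial equation nil = nil.
Delete trivial equation unit = unit.
Bind P := h(mk(mk(nil, n), node(one, n, nil))); substituting into the remaining equation gives: h(h(h(mk(mk(nil, n), node(one, n, nil))))) = h(A).
Decompose h/1: h(h(mk(mk(nil, n), node(one, n, nil)))) = A.
Bind A := h(h(mk(mk(nil, n), node(one, n, nil)))).
MGU = { R = mk(mk(nil, n), node(one, n, nil)), Q = mk(mk(nil, n), node(one, n, nil)), X = n, P = h(mk(mk(nil, n), node(one, n, nil))), A = h(h(mk(mk(nil, n), node(one, n, nil)))) }, so Q = mk(mk(nil, n), node(one, n, nil)).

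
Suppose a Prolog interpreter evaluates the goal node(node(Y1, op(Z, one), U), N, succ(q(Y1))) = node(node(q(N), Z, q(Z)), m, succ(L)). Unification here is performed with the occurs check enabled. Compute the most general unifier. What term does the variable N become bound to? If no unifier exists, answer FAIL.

Decompose node/3: node(Y1, op(Z, one), U) = node(q(N), Z, q(Z)),  N = m,  succ(q(Y1)) = succ(L).
Decompose node/3: Y1 = q(N),  op(Z, one) = Z,  U = q(Z).
Bind Y1 := q(N); substituting into the one remaining equation that mentions Y1 gives: succ(q(q(N))) = succ(L).
Occurs check fails: Z occurs in op(Z, one); the equation Z = op(Z, one) has no finite solution.

FAIL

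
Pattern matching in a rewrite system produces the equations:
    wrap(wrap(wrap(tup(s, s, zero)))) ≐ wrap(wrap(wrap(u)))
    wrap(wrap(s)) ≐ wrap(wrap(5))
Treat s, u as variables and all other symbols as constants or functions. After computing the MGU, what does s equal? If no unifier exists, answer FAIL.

Decompose wrap/1: wrap(wrap(tup(s, s, zero))) ≐ wrap(wrap(u)).
Decompose wrap/1: wrap(tup(s, s, zero)) ≐ wrap(u).
Decompose wrap/1: tup(s, s, zero) ≐ u.
Bind u := tup(s, s, zero); no other remaining equation mentions u.
Decompose wrap/1: wrap(s) ≐ wrap(5).
Decompose wrap/1: s ≐ 5.
Bind s := 5. Substituting into the earlier binding gives u := tup(5, 5, zero).
MGU = { u ↦ tup(5, 5, zero), s ↦ 5 }, so s ↦ 5.

5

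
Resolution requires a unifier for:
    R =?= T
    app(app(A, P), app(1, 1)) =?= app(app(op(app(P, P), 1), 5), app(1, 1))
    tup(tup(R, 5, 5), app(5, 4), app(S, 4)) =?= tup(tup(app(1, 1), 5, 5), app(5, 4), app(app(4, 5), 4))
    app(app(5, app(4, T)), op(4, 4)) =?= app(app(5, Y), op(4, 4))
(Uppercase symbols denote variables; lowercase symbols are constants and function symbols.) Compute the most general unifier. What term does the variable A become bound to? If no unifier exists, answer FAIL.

Bind R := T; substituting into the one remaining equation that mentions R gives: tup(tup(T, 5, 5), app(5, 4), app(S, 4)) =?= tup(tup(app(1, 1), 5, 5), app(5, 4), app(app(4, 5), 4)).
Decompose app/2: app(A, P) =?= app(op(app(P, P), 1), 5),  app(1, 1) =?= app(1, 1).
Decompose app/2: A =?= op(app(P, P), 1),  P =?= 5.
Bind A := op(app(P, P), 1); no other remaining equation mentions A.
Bind P := 5; no other remaining equation mentions P. Substituting into the earlier binding gives A := op(app(5, 5), 1).
Delete trivial equation app(1, 1) =?= app(1, 1).
Decompose tup/3: tup(T, 5, 5) =?= tup(app(1, 1), 5, 5),  app(5, 4) =?= app(5, 4),  app(S, 4) =?= app(app(4, 5), 4).
Decompose tup/3: T =?= app(1, 1),  5 =?= 5,  5 =?= 5.
Bind T := app(1, 1); substituting into the one remaining equation that mentions T gives: app(app(5, app(4, app(1, 1))), op(4, 4)) =?= app(app(5, Y), op(4, 4)). Substituting into the earlier binding gives R := app(1, 1).
Delete trivial equation 5 =?= 5.
Delete trivial equation 5 =?= 5.
Delete trivial equation app(5, 4) =?= app(5, 4).
Decompose app/2: S =?= app(4, 5),  4 =?= 4.
Bind S := app(4, 5); no other remaining equation mentions S.
Delete trivial equation 4 =?= 4.
Decompose app/2: app(5, app(4, app(1, 1))) =?= app(5, Y),  op(4, 4) =?= op(4, 4).
Decompose app/2: 5 =?= 5,  app(4, app(1, 1)) =?= Y.
Delete trivial equation 5 =?= 5.
Bind Y := app(4, app(1, 1)); no other remaining equation mentions Y.
Delete trivial equation op(4, 4) =?= op(4, 4).
MGU = { R := app(1, 1), A := op(app(5, 5), 1), P := 5, T := app(1, 1), S := app(4, 5), Y := app(4, app(1, 1)) }, so A := op(app(5, 5), 1).

op(app(5, 5), 1)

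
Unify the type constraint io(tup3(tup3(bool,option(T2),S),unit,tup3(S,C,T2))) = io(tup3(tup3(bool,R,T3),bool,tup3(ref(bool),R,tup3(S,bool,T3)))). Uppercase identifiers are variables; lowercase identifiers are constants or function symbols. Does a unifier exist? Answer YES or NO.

Decompose io/1: tup3(tup3(bool,option(T2),S),unit,tup3(S,C,T2)) = tup3(tup3(bool,R,T3),bool,tup3(ref(bool),R,tup3(S,bool,T3))).
Decompose tup3/3: tup3(bool,option(T2),S) = tup3(bool,R,T3),  unit = bool,  tup3(S,C,T2) = tup3(ref(bool),R,tup3(S,bool,T3)).
Decompose tup3/3: bool = bool,  option(T2) = R,  S = T3.
Delete trivial equation bool = bool.
Bind R := option(T2); substituting into the one remaining equation that mentions R gives: tup3(S,C,T2) = tup3(ref(bool),option(T2),tup3(S,bool,T3)).
Bind S := T3; substituting into the one remaining equation that mentions S gives: tup3(T3,C,T2) = tup3(ref(bool),option(T2),tup3(T3,bool,T3)).
Clash: constants unit and bool differ; no unifier exists.

NO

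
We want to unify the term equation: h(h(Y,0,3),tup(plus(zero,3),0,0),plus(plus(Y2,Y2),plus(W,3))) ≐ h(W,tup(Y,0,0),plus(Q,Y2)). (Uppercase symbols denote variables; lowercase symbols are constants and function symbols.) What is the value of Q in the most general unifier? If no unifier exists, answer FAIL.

Decompose h/3: h(Y,0,3) ≐ W,  tup(plus(zero,3),0,0) ≐ tup(Y,0,0),  plus(plus(Y2,Y2),plus(W,3)) ≐ plus(Q,Y2).
Bind W := h(Y,0,3); substituting into the one remaining equation that mentions W gives: plus(plus(Y2,Y2),plus(h(Y,0,3),3)) ≐ plus(Q,Y2).
Decompose tup/3: plus(zero,3) ≐ Y,  0 ≐ 0,  0 ≐ 0.
Bind Y := plus(zero,3); substituting into the one remaining equation that mentions Y gives: plus(plus(Y2,Y2),plus(h(plus(zero,3),0,3),3)) ≐ plus(Q,Y2). Substituting into the earlier binding gives W := h(plus(zero,3),0,3).
Delete trivial equation 0 ≐ 0.
Delete trivial equation 0 ≐ 0.
Decompose plus/2: plus(Y2,Y2) ≐ Q,  plus(h(plus(zero,3),0,3),3) ≐ Y2.
Bind Q := plus(Y2,Y2); no other remaining equation mentions Q.
Bind Y2 := plus(h(plus(zero,3),0,3),3). Substituting into the earlier binding gives Q := plus(plus(h(plus(zero,3),0,3),3),plus(h(plus(zero,3),0,3),3)).
MGU = { W ↦ h(plus(zero,3),0,3), Y ↦ plus(zero,3), Q ↦ plus(plus(h(plus(zero,3),0,3),3),plus(h(plus(zero,3),0,3),3)), Y2 ↦ plus(h(plus(zero,3),0,3),3) }, so Q ↦ plus(plus(h(plus(zero,3),0,3),3),plus(h(plus(zero,3),0,3),3)).

plus(plus(h(plus(zero,3),0,3),3),plus(h(plus(zero,3),0,3),3))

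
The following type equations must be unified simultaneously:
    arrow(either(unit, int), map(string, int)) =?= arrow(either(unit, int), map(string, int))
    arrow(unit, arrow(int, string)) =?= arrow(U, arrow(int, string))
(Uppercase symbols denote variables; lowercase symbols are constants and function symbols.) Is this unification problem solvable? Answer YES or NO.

YES

Delete trivial equation arrow(either(unit, int), map(string, int)) =?= arrow(either(unit, int), map(string, int)).
Decompose arrow/2: unit =?= U,  arrow(int, string) =?= arrow(int, string).
Bind U := unit; no other remaining equation mentions U.
Delete trivial equation arrow(int, string) =?= arrow(int, string).
No equations remain and no clash or occurs-check failure arose, so a unifier exists.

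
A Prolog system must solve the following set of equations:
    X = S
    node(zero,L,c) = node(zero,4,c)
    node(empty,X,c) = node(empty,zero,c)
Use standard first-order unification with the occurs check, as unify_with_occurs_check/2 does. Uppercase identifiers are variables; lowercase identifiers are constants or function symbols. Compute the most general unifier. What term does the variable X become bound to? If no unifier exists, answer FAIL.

zero

Bind X := S; substituting into the one remaining equation that mentions X gives: node(empty,S,c) = node(empty,zero,c).
Decompose node/3: zero = zero,  L = 4,  c = c.
Delete trivial equation zero = zero.
Bind L := 4; no other remaining equation mentions L.
Delete trivial equation c = c.
Decompose node/3: empty = empty,  S = zero,  c = c.
Delete trivial equation empty = empty.
Bind S := zero; no other remaining equation mentions S. Substituting into the earlier binding gives X := zero.
Delete trivial equation c = c.
MGU = { X ↦ zero, L ↦ 4, S ↦ zero }, so X ↦ zero.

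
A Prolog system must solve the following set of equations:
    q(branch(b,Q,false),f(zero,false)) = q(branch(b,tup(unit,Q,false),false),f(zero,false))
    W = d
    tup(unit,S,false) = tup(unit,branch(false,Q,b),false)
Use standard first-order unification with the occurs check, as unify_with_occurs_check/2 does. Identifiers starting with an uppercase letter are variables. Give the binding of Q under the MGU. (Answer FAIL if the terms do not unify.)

Decompose q/2: branch(b,Q,false) = branch(b,tup(unit,Q,false),false),  f(zero,false) = f(zero,false).
Decompose branch/3: b = b,  Q = tup(unit,Q,false),  false = false.
Delete trivial equation b = b.
Occurs check fails: Q occurs in tup(unit,Q,false); the equation Q = tup(unit,Q,false) has no finite solution.

FAIL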